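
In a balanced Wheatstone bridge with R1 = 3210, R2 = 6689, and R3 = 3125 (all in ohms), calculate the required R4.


At balance: R1*R4 = R2*R3, so R4 = R2*R3/R1.
R4 = 6689 * 3125 / 3210
R4 = 20903125 / 3210
R4 = 6511.88 ohm

6511.88 ohm


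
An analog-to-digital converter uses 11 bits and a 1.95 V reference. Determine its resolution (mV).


The resolution (LSB) of an ADC is Vref / 2^n.
LSB = 1.95 / 2^11
LSB = 1.95 / 2048
LSB = 0.00095215 V = 0.95214844 mV

0.95214844 mV


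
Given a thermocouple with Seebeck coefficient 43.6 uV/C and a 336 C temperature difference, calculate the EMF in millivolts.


The thermocouple output V = sensitivity * dT.
V = 43.6 uV/C * 336 C
V = 14649.6 uV
V = 14.65 mV

14.65 mV


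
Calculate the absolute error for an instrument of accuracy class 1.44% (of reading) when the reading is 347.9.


Absolute error = (accuracy% / 100) * reading.
Error = (1.44 / 100) * 347.9
Error = 0.0144 * 347.9
Error = 5.0098

5.0098


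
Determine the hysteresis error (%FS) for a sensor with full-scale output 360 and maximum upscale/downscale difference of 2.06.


Hysteresis = (max difference / full scale) * 100%.
H = (2.06 / 360) * 100
H = 0.572 %FS

0.572 %FS


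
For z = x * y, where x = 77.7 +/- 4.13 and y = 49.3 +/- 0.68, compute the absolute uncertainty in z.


For a product z = x*y, the relative uncertainty is:
uz/z = sqrt((ux/x)^2 + (uy/y)^2)
Relative uncertainties: ux/x = 4.13/77.7 = 0.053153
uy/y = 0.68/49.3 = 0.013793
z = 77.7 * 49.3 = 3830.6
uz = 3830.6 * sqrt(0.053153^2 + 0.013793^2) = 210.353

210.353


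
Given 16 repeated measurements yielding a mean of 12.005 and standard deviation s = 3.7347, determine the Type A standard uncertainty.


The standard uncertainty for Type A evaluation is u = s / sqrt(n).
u = 3.7347 / sqrt(16)
u = 3.7347 / 4.0
u = 0.9337

0.9337


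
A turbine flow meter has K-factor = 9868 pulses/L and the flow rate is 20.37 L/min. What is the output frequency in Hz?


Frequency = K * Q / 60 (converting L/min to L/s).
f = 9868 * 20.37 / 60
f = 201011.16 / 60
f = 3350.19 Hz

3350.19 Hz


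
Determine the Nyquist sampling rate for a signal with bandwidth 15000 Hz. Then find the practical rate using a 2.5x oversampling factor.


By Nyquist theorem, fs_min = 2 * fmax.
fs_min = 2 * 15000 = 30000 Hz
Practical rate = 2.5 * fs_min = 2.5 * 30000 = 75000 Hz

fs_min = 30000 Hz, fs_practical = 75000 Hz


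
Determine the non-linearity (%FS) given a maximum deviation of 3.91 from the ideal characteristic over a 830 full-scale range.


Linearity error = (max deviation / full scale) * 100%.
Linearity = (3.91 / 830) * 100
Linearity = 0.471 %FS

0.471 %FS


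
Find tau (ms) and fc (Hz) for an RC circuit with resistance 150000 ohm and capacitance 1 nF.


Time constant: tau = R * C.
tau = 150000 * 1.00e-09 = 0.00015 s
tau = 0.15 ms
Cutoff frequency: fc = 1 / (2*pi*R*C).
fc = 1 / (2*pi*0.00015) = 1061.03 Hz

tau = 0.15 ms, fc = 1061.03 Hz


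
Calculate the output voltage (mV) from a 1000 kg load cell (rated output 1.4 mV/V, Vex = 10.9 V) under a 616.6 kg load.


Vout = rated_output * Vex * (load / capacity).
Vout = 1.4 * 10.9 * (616.6 / 1000)
Vout = 1.4 * 10.9 * 0.6166
Vout = 9.409 mV

9.409 mV


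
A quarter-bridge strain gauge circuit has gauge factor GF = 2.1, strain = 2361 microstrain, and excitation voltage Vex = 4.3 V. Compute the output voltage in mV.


Quarter bridge output: Vout = (GF * epsilon * Vex) / 4.
Vout = (2.1 * 2361e-6 * 4.3) / 4
Vout = 0.02131983 / 4 V
Vout = 0.00532996 V = 5.33 mV

5.33 mV


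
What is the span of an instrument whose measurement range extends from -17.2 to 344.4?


Span = upper range - lower range.
Span = 344.4 - (-17.2)
Span = 361.6

361.6


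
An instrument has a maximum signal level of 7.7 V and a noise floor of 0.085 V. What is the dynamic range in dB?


Dynamic range = 20 * log10(Vmax / Vnoise).
DR = 20 * log10(7.7 / 0.085)
DR = 20 * log10(90.59)
DR = 39.14 dB

39.14 dB


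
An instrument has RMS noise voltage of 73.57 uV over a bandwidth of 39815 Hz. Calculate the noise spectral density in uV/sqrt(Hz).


Noise spectral density = Vrms / sqrt(BW).
NSD = 73.57 / sqrt(39815)
NSD = 73.57 / 199.537
NSD = 0.3687 uV/sqrt(Hz)

0.3687 uV/sqrt(Hz)


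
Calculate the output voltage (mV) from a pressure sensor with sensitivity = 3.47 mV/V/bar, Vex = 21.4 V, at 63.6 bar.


Output = sensitivity * Vex * P.
Vout = 3.47 * 21.4 * 63.6
Vout = 74.258 * 63.6
Vout = 4722.81 mV

4722.81 mV


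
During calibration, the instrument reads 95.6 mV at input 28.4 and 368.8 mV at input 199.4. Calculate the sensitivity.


Sensitivity = (y2 - y1) / (x2 - x1).
S = (368.8 - 95.6) / (199.4 - 28.4)
S = 273.2 / 171.0
S = 1.5977 mV/unit

1.5977 mV/unit


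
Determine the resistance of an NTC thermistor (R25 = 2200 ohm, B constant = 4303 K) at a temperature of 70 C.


NTC thermistor equation: Rt = R25 * exp(B * (1/T - 1/T25)).
T in Kelvin: 343.15 K, T25 = 298.15 K
1/T - 1/T25 = 1/343.15 - 1/298.15 = -0.00043984
B * (1/T - 1/T25) = 4303 * -0.00043984 = -1.8926
Rt = 2200 * exp(-1.8926) = 331.5 ohm

331.5 ohm


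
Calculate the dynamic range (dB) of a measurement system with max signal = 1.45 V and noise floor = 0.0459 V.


Dynamic range = 20 * log10(Vmax / Vnoise).
DR = 20 * log10(1.45 / 0.0459)
DR = 20 * log10(31.59)
DR = 29.99 dB

29.99 dB


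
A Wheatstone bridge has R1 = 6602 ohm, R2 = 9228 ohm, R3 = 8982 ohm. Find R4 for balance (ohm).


At balance: R1*R4 = R2*R3, so R4 = R2*R3/R1.
R4 = 9228 * 8982 / 6602
R4 = 82885896 / 6602
R4 = 12554.66 ohm

12554.66 ohm


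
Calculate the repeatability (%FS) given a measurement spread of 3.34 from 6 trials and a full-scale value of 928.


Repeatability = (spread / full scale) * 100%.
R = (3.34 / 928) * 100
R = 0.36 %FS

0.36 %FS


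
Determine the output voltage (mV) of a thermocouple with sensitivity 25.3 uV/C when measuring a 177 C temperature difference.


The thermocouple output V = sensitivity * dT.
V = 25.3 uV/C * 177 C
V = 4478.1 uV
V = 4.478 mV

4.478 mV


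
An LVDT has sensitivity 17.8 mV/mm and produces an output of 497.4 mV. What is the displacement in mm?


Displacement = Vout / sensitivity.
d = 497.4 / 17.8
d = 27.944 mm

27.944 mm


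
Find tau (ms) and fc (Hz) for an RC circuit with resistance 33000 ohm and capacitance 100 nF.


Time constant: tau = R * C.
tau = 33000 * 1.00e-07 = 0.0033 s
tau = 3.3 ms
Cutoff frequency: fc = 1 / (2*pi*R*C).
fc = 1 / (2*pi*0.0033) = 48.23 Hz

tau = 3.3 ms, fc = 48.23 Hz


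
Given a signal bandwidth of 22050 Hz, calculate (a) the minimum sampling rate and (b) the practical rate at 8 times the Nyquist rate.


By Nyquist theorem, fs_min = 2 * fmax.
fs_min = 2 * 22050 = 44100 Hz
Practical rate = 8 * fs_min = 8 * 44100 = 352800 Hz

fs_min = 44100 Hz, fs_practical = 352800 Hz


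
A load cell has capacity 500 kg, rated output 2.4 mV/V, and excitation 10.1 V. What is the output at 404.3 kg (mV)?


Vout = rated_output * Vex * (load / capacity).
Vout = 2.4 * 10.1 * (404.3 / 500)
Vout = 2.4 * 10.1 * 0.8086
Vout = 19.6 mV

19.6 mV


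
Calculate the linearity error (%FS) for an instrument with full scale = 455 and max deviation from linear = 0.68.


Linearity error = (max deviation / full scale) * 100%.
Linearity = (0.68 / 455) * 100
Linearity = 0.149 %FS

0.149 %FS


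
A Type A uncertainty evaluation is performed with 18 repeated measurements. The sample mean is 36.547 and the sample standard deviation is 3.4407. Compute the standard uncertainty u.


The standard uncertainty for Type A evaluation is u = s / sqrt(n).
u = 3.4407 / sqrt(18)
u = 3.4407 / 4.2426
u = 0.811

0.811


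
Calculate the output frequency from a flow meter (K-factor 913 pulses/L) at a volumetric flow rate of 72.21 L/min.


Frequency = K * Q / 60 (converting L/min to L/s).
f = 913 * 72.21 / 60
f = 65927.73 / 60
f = 1098.8 Hz

1098.8 Hz


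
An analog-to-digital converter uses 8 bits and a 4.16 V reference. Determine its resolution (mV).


The resolution (LSB) of an ADC is Vref / 2^n.
LSB = 4.16 / 2^8
LSB = 4.16 / 256
LSB = 0.01625 V = 16.25 mV

16.25 mV


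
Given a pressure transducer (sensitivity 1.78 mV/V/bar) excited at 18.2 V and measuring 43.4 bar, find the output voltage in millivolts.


Output = sensitivity * Vex * P.
Vout = 1.78 * 18.2 * 43.4
Vout = 32.396 * 43.4
Vout = 1405.99 mV

1405.99 mV


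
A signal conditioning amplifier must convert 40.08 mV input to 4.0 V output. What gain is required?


Gain = Vout / Vin (converting to same units).
G = 4.0 V / 40.08 mV
G = 4000.0 mV / 40.08 mV
G = 99.8

99.8


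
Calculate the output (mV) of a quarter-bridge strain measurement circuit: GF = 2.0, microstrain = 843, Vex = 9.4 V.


Quarter bridge output: Vout = (GF * epsilon * Vex) / 4.
Vout = (2.0 * 843e-6 * 9.4) / 4
Vout = 0.0158484 / 4 V
Vout = 0.0039621 V = 3.9621 mV

3.9621 mV


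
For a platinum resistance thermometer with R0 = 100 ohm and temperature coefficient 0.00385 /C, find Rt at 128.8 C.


The RTD equation: Rt = R0 * (1 + alpha * T).
Rt = 100 * (1 + 0.00385 * 128.8)
Rt = 100 * (1 + 0.49588)
Rt = 100 * 1.49588
Rt = 149.588 ohm

149.588 ohm


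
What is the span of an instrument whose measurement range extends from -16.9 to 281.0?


Span = upper range - lower range.
Span = 281.0 - (-16.9)
Span = 297.9

297.9


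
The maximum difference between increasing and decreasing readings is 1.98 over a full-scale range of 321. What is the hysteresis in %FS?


Hysteresis = (max difference / full scale) * 100%.
H = (1.98 / 321) * 100
H = 0.617 %FS

0.617 %FS


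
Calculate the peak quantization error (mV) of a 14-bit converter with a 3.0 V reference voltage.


The maximum quantization error is +/- LSB/2.
LSB = Vref / 2^n = 3.0 / 16384 = 0.00018311 V
Max error = LSB / 2 = 0.00018311 / 2 = 9.155e-05 V
Max error = 0.0916 mV

0.0916 mV


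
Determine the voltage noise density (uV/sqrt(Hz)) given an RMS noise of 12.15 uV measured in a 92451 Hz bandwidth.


Noise spectral density = Vrms / sqrt(BW).
NSD = 12.15 / sqrt(92451)
NSD = 12.15 / 304.0576
NSD = 0.04 uV/sqrt(Hz)

0.04 uV/sqrt(Hz)


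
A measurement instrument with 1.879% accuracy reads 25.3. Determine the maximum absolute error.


Absolute error = (accuracy% / 100) * reading.
Error = (1.879 / 100) * 25.3
Error = 0.01879 * 25.3
Error = 0.4754

0.4754


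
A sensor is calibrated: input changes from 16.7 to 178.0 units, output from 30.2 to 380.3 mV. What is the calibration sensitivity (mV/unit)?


Sensitivity = (y2 - y1) / (x2 - x1).
S = (380.3 - 30.2) / (178.0 - 16.7)
S = 350.1 / 161.3
S = 2.1705 mV/unit

2.1705 mV/unit


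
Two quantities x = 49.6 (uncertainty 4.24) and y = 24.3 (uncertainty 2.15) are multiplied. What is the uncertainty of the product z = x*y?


For a product z = x*y, the relative uncertainty is:
uz/z = sqrt((ux/x)^2 + (uy/y)^2)
Relative uncertainties: ux/x = 4.24/49.6 = 0.085484
uy/y = 2.15/24.3 = 0.088477
z = 49.6 * 24.3 = 1205.3
uz = 1205.3 * sqrt(0.085484^2 + 0.088477^2) = 148.282

148.282


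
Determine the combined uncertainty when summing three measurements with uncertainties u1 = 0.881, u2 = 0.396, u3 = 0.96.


For a sum of independent quantities, uc = sqrt(u1^2 + u2^2 + u3^2).
uc = sqrt(0.881^2 + 0.396^2 + 0.96^2)
uc = sqrt(0.776161 + 0.156816 + 0.9216)
uc = 1.3618

1.3618


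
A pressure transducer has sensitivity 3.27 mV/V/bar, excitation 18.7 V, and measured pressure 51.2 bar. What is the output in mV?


Output = sensitivity * Vex * P.
Vout = 3.27 * 18.7 * 51.2
Vout = 61.149 * 51.2
Vout = 3130.83 mV

3130.83 mV


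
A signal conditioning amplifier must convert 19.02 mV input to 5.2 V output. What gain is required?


Gain = Vout / Vin (converting to same units).
G = 5.2 V / 19.02 mV
G = 5200.0 mV / 19.02 mV
G = 273.4

273.4


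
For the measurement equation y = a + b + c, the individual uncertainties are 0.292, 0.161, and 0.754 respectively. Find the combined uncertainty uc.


For a sum of independent quantities, uc = sqrt(u1^2 + u2^2 + u3^2).
uc = sqrt(0.292^2 + 0.161^2 + 0.754^2)
uc = sqrt(0.085264 + 0.025921 + 0.568516)
uc = 0.8244

0.8244


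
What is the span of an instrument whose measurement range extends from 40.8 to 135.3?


Span = upper range - lower range.
Span = 135.3 - (40.8)
Span = 94.5

94.5


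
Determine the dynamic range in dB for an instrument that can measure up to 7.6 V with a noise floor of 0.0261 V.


Dynamic range = 20 * log10(Vmax / Vnoise).
DR = 20 * log10(7.6 / 0.0261)
DR = 20 * log10(291.19)
DR = 49.28 dB

49.28 dB


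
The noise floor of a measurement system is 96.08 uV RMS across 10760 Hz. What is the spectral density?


Noise spectral density = Vrms / sqrt(BW).
NSD = 96.08 / sqrt(10760)
NSD = 96.08 / 103.7304
NSD = 0.9262 uV/sqrt(Hz)

0.9262 uV/sqrt(Hz)


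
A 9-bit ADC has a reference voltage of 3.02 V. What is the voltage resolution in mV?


The resolution (LSB) of an ADC is Vref / 2^n.
LSB = 3.02 / 2^9
LSB = 3.02 / 512
LSB = 0.00589844 V = 5.8984375 mV

5.8984375 mV


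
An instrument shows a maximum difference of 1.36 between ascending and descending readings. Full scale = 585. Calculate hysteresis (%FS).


Hysteresis = (max difference / full scale) * 100%.
H = (1.36 / 585) * 100
H = 0.232 %FS

0.232 %FS


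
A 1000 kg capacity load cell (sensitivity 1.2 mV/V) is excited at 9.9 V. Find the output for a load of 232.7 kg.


Vout = rated_output * Vex * (load / capacity).
Vout = 1.2 * 9.9 * (232.7 / 1000)
Vout = 1.2 * 9.9 * 0.2327
Vout = 2.764 mV

2.764 mV


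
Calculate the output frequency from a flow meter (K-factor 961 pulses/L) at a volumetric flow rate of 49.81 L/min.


Frequency = K * Q / 60 (converting L/min to L/s).
f = 961 * 49.81 / 60
f = 47867.41 / 60
f = 797.79 Hz

797.79 Hz


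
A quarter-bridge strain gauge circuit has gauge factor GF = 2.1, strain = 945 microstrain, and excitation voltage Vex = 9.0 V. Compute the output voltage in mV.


Quarter bridge output: Vout = (GF * epsilon * Vex) / 4.
Vout = (2.1 * 945e-6 * 9.0) / 4
Vout = 0.0178605 / 4 V
Vout = 0.00446512 V = 4.4651 mV

4.4651 mV


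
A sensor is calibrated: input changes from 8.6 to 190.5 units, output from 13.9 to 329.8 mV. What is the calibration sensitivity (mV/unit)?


Sensitivity = (y2 - y1) / (x2 - x1).
S = (329.8 - 13.9) / (190.5 - 8.6)
S = 315.9 / 181.9
S = 1.7367 mV/unit

1.7367 mV/unit


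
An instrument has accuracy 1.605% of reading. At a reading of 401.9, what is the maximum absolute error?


Absolute error = (accuracy% / 100) * reading.
Error = (1.605 / 100) * 401.9
Error = 0.01605 * 401.9
Error = 6.4505

6.4505


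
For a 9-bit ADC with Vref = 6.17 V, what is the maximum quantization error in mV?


The maximum quantization error is +/- LSB/2.
LSB = Vref / 2^n = 6.17 / 512 = 0.01205078 V
Max error = LSB / 2 = 0.01205078 / 2 = 0.00602539 V
Max error = 6.0254 mV

6.0254 mV


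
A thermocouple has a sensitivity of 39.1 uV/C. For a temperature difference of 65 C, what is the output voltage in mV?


The thermocouple output V = sensitivity * dT.
V = 39.1 uV/C * 65 C
V = 2541.5 uV
V = 2.542 mV

2.542 mV


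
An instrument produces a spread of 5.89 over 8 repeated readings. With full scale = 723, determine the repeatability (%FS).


Repeatability = (spread / full scale) * 100%.
R = (5.89 / 723) * 100
R = 0.815 %FS

0.815 %FS


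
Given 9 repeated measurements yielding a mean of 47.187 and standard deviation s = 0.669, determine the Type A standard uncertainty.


The standard uncertainty for Type A evaluation is u = s / sqrt(n).
u = 0.669 / sqrt(9)
u = 0.669 / 3.0
u = 0.223

0.223


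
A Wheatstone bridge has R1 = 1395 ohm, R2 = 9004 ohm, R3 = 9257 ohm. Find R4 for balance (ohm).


At balance: R1*R4 = R2*R3, so R4 = R2*R3/R1.
R4 = 9004 * 9257 / 1395
R4 = 83350028 / 1395
R4 = 59749.12 ohm

59749.12 ohm


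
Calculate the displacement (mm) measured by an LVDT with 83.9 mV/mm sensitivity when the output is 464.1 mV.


Displacement = Vout / sensitivity.
d = 464.1 / 83.9
d = 5.532 mm

5.532 mm


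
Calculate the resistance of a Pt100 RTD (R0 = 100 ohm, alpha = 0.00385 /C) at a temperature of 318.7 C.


The RTD equation: Rt = R0 * (1 + alpha * T).
Rt = 100 * (1 + 0.00385 * 318.7)
Rt = 100 * (1 + 1.226995)
Rt = 100 * 2.226995
Rt = 222.7 ohm

222.7 ohm


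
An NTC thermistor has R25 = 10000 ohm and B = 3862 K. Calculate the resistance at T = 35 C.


NTC thermistor equation: Rt = R25 * exp(B * (1/T - 1/T25)).
T in Kelvin: 308.15 K, T25 = 298.15 K
1/T - 1/T25 = 1/308.15 - 1/298.15 = -0.00010884
B * (1/T - 1/T25) = 3862 * -0.00010884 = -0.4204
Rt = 10000 * exp(-0.4204) = 6568.1 ohm

6568.1 ohm


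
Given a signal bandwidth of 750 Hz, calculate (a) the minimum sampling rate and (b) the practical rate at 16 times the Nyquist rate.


By Nyquist theorem, fs_min = 2 * fmax.
fs_min = 2 * 750 = 1500 Hz
Practical rate = 16 * fs_min = 16 * 1500 = 24000 Hz

fs_min = 1500 Hz, fs_practical = 24000 Hz


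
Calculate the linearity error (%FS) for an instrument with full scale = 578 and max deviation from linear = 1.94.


Linearity error = (max deviation / full scale) * 100%.
Linearity = (1.94 / 578) * 100
Linearity = 0.336 %FS

0.336 %FS


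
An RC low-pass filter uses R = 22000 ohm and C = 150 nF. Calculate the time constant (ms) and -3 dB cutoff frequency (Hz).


Time constant: tau = R * C.
tau = 22000 * 1.50e-07 = 0.0033 s
tau = 3.3 ms
Cutoff frequency: fc = 1 / (2*pi*R*C).
fc = 1 / (2*pi*0.0033) = 48.23 Hz

tau = 3.3 ms, fc = 48.23 Hz


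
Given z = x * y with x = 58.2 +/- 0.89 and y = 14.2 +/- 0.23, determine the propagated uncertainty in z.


For a product z = x*y, the relative uncertainty is:
uz/z = sqrt((ux/x)^2 + (uy/y)^2)
Relative uncertainties: ux/x = 0.89/58.2 = 0.015292
uy/y = 0.23/14.2 = 0.016197
z = 58.2 * 14.2 = 826.4
uz = 826.4 * sqrt(0.015292^2 + 0.016197^2) = 18.409

18.409


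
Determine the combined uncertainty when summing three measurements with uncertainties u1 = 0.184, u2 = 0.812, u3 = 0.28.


For a sum of independent quantities, uc = sqrt(u1^2 + u2^2 + u3^2).
uc = sqrt(0.184^2 + 0.812^2 + 0.28^2)
uc = sqrt(0.033856 + 0.659344 + 0.0784)
uc = 0.8784

0.8784


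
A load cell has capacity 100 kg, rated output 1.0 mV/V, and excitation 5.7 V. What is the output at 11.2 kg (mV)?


Vout = rated_output * Vex * (load / capacity).
Vout = 1.0 * 5.7 * (11.2 / 100)
Vout = 1.0 * 5.7 * 0.112
Vout = 0.638 mV

0.638 mV


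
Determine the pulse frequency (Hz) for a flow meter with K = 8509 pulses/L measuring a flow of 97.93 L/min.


Frequency = K * Q / 60 (converting L/min to L/s).
f = 8509 * 97.93 / 60
f = 833286.37 / 60
f = 13888.11 Hz

13888.11 Hz


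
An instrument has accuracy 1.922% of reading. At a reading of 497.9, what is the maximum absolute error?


Absolute error = (accuracy% / 100) * reading.
Error = (1.922 / 100) * 497.9
Error = 0.01922 * 497.9
Error = 9.5696

9.5696


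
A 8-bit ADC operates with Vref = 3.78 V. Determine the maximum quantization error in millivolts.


The maximum quantization error is +/- LSB/2.
LSB = Vref / 2^n = 3.78 / 256 = 0.01476562 V
Max error = LSB / 2 = 0.01476562 / 2 = 0.00738281 V
Max error = 7.3828 mV

7.3828 mV


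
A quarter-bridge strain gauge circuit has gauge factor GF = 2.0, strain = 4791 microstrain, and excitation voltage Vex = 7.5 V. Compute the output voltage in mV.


Quarter bridge output: Vout = (GF * epsilon * Vex) / 4.
Vout = (2.0 * 4791e-6 * 7.5) / 4
Vout = 0.071865 / 4 V
Vout = 0.01796625 V = 17.9662 mV

17.9662 mV


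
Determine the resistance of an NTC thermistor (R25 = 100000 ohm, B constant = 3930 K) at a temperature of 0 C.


NTC thermistor equation: Rt = R25 * exp(B * (1/T - 1/T25)).
T in Kelvin: 273.15 K, T25 = 298.15 K
1/T - 1/T25 = 1/273.15 - 1/298.15 = 0.00030698
B * (1/T - 1/T25) = 3930 * 0.00030698 = 1.2064
Rt = 100000 * exp(1.2064) = 334148.2 ohm

334148.2 ohm


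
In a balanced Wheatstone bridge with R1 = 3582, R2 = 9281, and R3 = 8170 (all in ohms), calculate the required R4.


At balance: R1*R4 = R2*R3, so R4 = R2*R3/R1.
R4 = 9281 * 8170 / 3582
R4 = 75825770 / 3582
R4 = 21168.56 ohm

21168.56 ohm


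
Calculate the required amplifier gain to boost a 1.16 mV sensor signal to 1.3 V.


Gain = Vout / Vin (converting to same units).
G = 1.3 V / 1.16 mV
G = 1300.0 mV / 1.16 mV
G = 1120.69

1120.69


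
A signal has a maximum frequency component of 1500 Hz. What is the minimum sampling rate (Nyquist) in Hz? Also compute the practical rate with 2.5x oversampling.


By Nyquist theorem, fs_min = 2 * fmax.
fs_min = 2 * 1500 = 3000 Hz
Practical rate = 2.5 * fs_min = 2.5 * 3000 = 7500 Hz

fs_min = 3000 Hz, fs_practical = 7500 Hz


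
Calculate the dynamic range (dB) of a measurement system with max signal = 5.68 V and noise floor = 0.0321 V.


Dynamic range = 20 * log10(Vmax / Vnoise).
DR = 20 * log10(5.68 / 0.0321)
DR = 20 * log10(176.95)
DR = 44.96 dB

44.96 dB


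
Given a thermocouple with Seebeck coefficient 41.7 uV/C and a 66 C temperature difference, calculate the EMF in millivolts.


The thermocouple output V = sensitivity * dT.
V = 41.7 uV/C * 66 C
V = 2752.2 uV
V = 2.752 mV

2.752 mV


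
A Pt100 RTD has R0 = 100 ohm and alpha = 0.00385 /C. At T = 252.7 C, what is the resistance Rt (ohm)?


The RTD equation: Rt = R0 * (1 + alpha * T).
Rt = 100 * (1 + 0.00385 * 252.7)
Rt = 100 * (1 + 0.972895)
Rt = 100 * 1.972895
Rt = 197.289 ohm

197.289 ohm


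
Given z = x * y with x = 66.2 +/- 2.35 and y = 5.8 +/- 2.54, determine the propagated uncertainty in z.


For a product z = x*y, the relative uncertainty is:
uz/z = sqrt((ux/x)^2 + (uy/y)^2)
Relative uncertainties: ux/x = 2.35/66.2 = 0.035498
uy/y = 2.54/5.8 = 0.437931
z = 66.2 * 5.8 = 384.0
uz = 384.0 * sqrt(0.035498^2 + 0.437931^2) = 168.7

168.7


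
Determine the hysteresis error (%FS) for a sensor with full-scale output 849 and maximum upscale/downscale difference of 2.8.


Hysteresis = (max difference / full scale) * 100%.
H = (2.8 / 849) * 100
H = 0.33 %FS

0.33 %FS


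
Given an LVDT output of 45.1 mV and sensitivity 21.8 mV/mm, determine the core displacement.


Displacement = Vout / sensitivity.
d = 45.1 / 21.8
d = 2.069 mm

2.069 mm


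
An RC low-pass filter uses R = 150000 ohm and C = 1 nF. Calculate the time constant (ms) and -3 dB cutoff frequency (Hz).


Time constant: tau = R * C.
tau = 150000 * 1.00e-09 = 0.00015 s
tau = 0.15 ms
Cutoff frequency: fc = 1 / (2*pi*R*C).
fc = 1 / (2*pi*0.00015) = 1061.03 Hz

tau = 0.15 ms, fc = 1061.03 Hz


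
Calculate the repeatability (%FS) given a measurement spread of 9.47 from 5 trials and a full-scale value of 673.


Repeatability = (spread / full scale) * 100%.
R = (9.47 / 673) * 100
R = 1.407 %FS

1.407 %FS


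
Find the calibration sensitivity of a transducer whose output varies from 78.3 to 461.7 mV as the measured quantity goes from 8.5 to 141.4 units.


Sensitivity = (y2 - y1) / (x2 - x1).
S = (461.7 - 78.3) / (141.4 - 8.5)
S = 383.4 / 132.9
S = 2.8849 mV/unit

2.8849 mV/unit


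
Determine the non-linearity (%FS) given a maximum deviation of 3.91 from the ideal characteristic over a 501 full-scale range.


Linearity error = (max deviation / full scale) * 100%.
Linearity = (3.91 / 501) * 100
Linearity = 0.78 %FS

0.78 %FS


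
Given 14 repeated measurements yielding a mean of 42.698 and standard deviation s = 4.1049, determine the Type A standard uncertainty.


The standard uncertainty for Type A evaluation is u = s / sqrt(n).
u = 4.1049 / sqrt(14)
u = 4.1049 / 3.7417
u = 1.0971

1.0971


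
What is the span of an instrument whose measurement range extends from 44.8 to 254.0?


Span = upper range - lower range.
Span = 254.0 - (44.8)
Span = 209.2

209.2


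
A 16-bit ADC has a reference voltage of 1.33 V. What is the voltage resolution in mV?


The resolution (LSB) of an ADC is Vref / 2^n.
LSB = 1.33 / 2^16
LSB = 1.33 / 65536
LSB = 2.029e-05 V = 0.02029419 mV

0.02029419 mV


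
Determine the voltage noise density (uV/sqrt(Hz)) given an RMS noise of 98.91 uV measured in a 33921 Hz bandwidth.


Noise spectral density = Vrms / sqrt(BW).
NSD = 98.91 / sqrt(33921)
NSD = 98.91 / 184.1765
NSD = 0.537 uV/sqrt(Hz)

0.537 uV/sqrt(Hz)


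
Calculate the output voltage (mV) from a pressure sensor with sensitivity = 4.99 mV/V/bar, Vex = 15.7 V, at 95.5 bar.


Output = sensitivity * Vex * P.
Vout = 4.99 * 15.7 * 95.5
Vout = 78.343 * 95.5
Vout = 7481.76 mV

7481.76 mV


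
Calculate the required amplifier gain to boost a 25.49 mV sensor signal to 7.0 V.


Gain = Vout / Vin (converting to same units).
G = 7.0 V / 25.49 mV
G = 7000.0 mV / 25.49 mV
G = 274.62

274.62


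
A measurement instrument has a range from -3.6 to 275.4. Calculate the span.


Span = upper range - lower range.
Span = 275.4 - (-3.6)
Span = 279.0

279.0


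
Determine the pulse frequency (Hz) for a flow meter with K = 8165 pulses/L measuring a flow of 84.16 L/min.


Frequency = K * Q / 60 (converting L/min to L/s).
f = 8165 * 84.16 / 60
f = 687166.4 / 60
f = 11452.77 Hz

11452.77 Hz


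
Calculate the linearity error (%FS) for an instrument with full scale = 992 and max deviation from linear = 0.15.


Linearity error = (max deviation / full scale) * 100%.
Linearity = (0.15 / 992) * 100
Linearity = 0.015 %FS

0.015 %FS


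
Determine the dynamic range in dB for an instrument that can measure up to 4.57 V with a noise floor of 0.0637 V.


Dynamic range = 20 * log10(Vmax / Vnoise).
DR = 20 * log10(4.57 / 0.0637)
DR = 20 * log10(71.74)
DR = 37.12 dB

37.12 dB


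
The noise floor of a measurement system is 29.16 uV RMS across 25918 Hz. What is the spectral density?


Noise spectral density = Vrms / sqrt(BW).
NSD = 29.16 / sqrt(25918)
NSD = 29.16 / 160.9907
NSD = 0.1811 uV/sqrt(Hz)

0.1811 uV/sqrt(Hz)


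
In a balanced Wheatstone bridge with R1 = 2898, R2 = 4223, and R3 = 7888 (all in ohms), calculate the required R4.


At balance: R1*R4 = R2*R3, so R4 = R2*R3/R1.
R4 = 4223 * 7888 / 2898
R4 = 33311024 / 2898
R4 = 11494.49 ohm

11494.49 ohm


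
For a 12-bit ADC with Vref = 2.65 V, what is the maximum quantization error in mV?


The maximum quantization error is +/- LSB/2.
LSB = Vref / 2^n = 2.65 / 4096 = 0.00064697 V
Max error = LSB / 2 = 0.00064697 / 2 = 0.00032349 V
Max error = 0.3235 mV

0.3235 mV


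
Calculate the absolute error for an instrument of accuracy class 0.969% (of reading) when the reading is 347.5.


Absolute error = (accuracy% / 100) * reading.
Error = (0.969 / 100) * 347.5
Error = 0.00969 * 347.5
Error = 3.3673

3.3673


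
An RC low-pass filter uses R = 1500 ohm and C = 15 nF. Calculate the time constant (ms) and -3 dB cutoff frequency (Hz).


Time constant: tau = R * C.
tau = 1500 * 1.50e-08 = 2.25e-05 s
tau = 0.0225 ms
Cutoff frequency: fc = 1 / (2*pi*R*C).
fc = 1 / (2*pi*2.25e-05) = 7073.55 Hz

tau = 0.0225 ms, fc = 7073.55 Hz


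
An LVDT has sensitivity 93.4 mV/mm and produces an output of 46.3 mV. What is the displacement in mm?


Displacement = Vout / sensitivity.
d = 46.3 / 93.4
d = 0.496 mm

0.496 mm


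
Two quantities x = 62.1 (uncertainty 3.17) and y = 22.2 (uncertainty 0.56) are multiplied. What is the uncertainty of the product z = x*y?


For a product z = x*y, the relative uncertainty is:
uz/z = sqrt((ux/x)^2 + (uy/y)^2)
Relative uncertainties: ux/x = 3.17/62.1 = 0.051047
uy/y = 0.56/22.2 = 0.025225
z = 62.1 * 22.2 = 1378.6
uz = 1378.6 * sqrt(0.051047^2 + 0.025225^2) = 78.498

78.498


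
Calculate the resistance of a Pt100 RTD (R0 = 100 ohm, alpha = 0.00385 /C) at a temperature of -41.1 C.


The RTD equation: Rt = R0 * (1 + alpha * T).
Rt = 100 * (1 + 0.00385 * -41.1)
Rt = 100 * (1 + -0.158235)
Rt = 100 * 0.841765
Rt = 84.177 ohm

84.177 ohm


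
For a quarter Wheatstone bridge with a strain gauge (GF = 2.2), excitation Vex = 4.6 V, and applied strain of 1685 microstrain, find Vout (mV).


Quarter bridge output: Vout = (GF * epsilon * Vex) / 4.
Vout = (2.2 * 1685e-6 * 4.6) / 4
Vout = 0.0170522 / 4 V
Vout = 0.00426305 V = 4.263 mV

4.263 mV


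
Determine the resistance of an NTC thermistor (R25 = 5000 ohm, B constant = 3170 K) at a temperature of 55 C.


NTC thermistor equation: Rt = R25 * exp(B * (1/T - 1/T25)).
T in Kelvin: 328.15 K, T25 = 298.15 K
1/T - 1/T25 = 1/328.15 - 1/298.15 = -0.00030663
B * (1/T - 1/T25) = 3170 * -0.00030663 = -0.972
Rt = 5000 * exp(-0.972) = 1891.6 ohm

1891.6 ohm


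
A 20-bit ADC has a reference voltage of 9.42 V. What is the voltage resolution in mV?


The resolution (LSB) of an ADC is Vref / 2^n.
LSB = 9.42 / 2^20
LSB = 9.42 / 1048576
LSB = 8.98e-06 V = 0.00898361 mV

0.00898361 mV


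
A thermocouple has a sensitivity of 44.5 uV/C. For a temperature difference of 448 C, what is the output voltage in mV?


The thermocouple output V = sensitivity * dT.
V = 44.5 uV/C * 448 C
V = 19936.0 uV
V = 19.936 mV

19.936 mV


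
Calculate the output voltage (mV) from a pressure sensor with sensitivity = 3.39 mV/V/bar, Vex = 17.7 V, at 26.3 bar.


Output = sensitivity * Vex * P.
Vout = 3.39 * 17.7 * 26.3
Vout = 60.003 * 26.3
Vout = 1578.08 mV

1578.08 mV


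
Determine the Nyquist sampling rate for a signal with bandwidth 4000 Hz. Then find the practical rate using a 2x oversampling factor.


By Nyquist theorem, fs_min = 2 * fmax.
fs_min = 2 * 4000 = 8000 Hz
Practical rate = 2 * fs_min = 2 * 8000 = 16000 Hz

fs_min = 8000 Hz, fs_practical = 16000 Hz


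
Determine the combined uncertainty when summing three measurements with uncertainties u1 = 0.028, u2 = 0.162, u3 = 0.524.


For a sum of independent quantities, uc = sqrt(u1^2 + u2^2 + u3^2).
uc = sqrt(0.028^2 + 0.162^2 + 0.524^2)
uc = sqrt(0.000784 + 0.026244 + 0.274576)
uc = 0.5492

0.5492


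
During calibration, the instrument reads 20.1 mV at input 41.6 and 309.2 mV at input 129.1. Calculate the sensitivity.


Sensitivity = (y2 - y1) / (x2 - x1).
S = (309.2 - 20.1) / (129.1 - 41.6)
S = 289.1 / 87.5
S = 3.304 mV/unit

3.304 mV/unit


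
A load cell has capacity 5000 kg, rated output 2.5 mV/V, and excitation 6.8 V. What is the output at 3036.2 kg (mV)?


Vout = rated_output * Vex * (load / capacity).
Vout = 2.5 * 6.8 * (3036.2 / 5000)
Vout = 2.5 * 6.8 * 0.60724
Vout = 10.323 mV

10.323 mV


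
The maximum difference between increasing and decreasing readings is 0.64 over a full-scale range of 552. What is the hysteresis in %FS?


Hysteresis = (max difference / full scale) * 100%.
H = (0.64 / 552) * 100
H = 0.116 %FS

0.116 %FS


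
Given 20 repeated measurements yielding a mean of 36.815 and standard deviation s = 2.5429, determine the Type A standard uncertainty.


The standard uncertainty for Type A evaluation is u = s / sqrt(n).
u = 2.5429 / sqrt(20)
u = 2.5429 / 4.4721
u = 0.5686

0.5686


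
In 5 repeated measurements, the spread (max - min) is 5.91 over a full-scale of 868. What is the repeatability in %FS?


Repeatability = (spread / full scale) * 100%.
R = (5.91 / 868) * 100
R = 0.681 %FS

0.681 %FS


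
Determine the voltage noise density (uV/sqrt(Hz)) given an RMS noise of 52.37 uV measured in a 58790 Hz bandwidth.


Noise spectral density = Vrms / sqrt(BW).
NSD = 52.37 / sqrt(58790)
NSD = 52.37 / 242.4665
NSD = 0.216 uV/sqrt(Hz)

0.216 uV/sqrt(Hz)


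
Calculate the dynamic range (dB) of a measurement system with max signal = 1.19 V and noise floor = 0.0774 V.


Dynamic range = 20 * log10(Vmax / Vnoise).
DR = 20 * log10(1.19 / 0.0774)
DR = 20 * log10(15.37)
DR = 23.74 dB

23.74 dB


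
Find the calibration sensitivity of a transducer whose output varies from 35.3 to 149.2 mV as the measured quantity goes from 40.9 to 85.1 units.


Sensitivity = (y2 - y1) / (x2 - x1).
S = (149.2 - 35.3) / (85.1 - 40.9)
S = 113.9 / 44.2
S = 2.5769 mV/unit

2.5769 mV/unit


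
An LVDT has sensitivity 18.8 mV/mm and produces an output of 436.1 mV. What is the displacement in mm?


Displacement = Vout / sensitivity.
d = 436.1 / 18.8
d = 23.197 mm

23.197 mm


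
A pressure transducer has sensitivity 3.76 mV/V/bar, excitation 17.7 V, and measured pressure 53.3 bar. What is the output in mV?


Output = sensitivity * Vex * P.
Vout = 3.76 * 17.7 * 53.3
Vout = 66.552 * 53.3
Vout = 3547.22 mV

3547.22 mV


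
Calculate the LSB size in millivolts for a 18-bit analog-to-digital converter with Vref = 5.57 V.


The resolution (LSB) of an ADC is Vref / 2^n.
LSB = 5.57 / 2^18
LSB = 5.57 / 262144
LSB = 2.125e-05 V = 0.02124786 mV

0.02124786 mV


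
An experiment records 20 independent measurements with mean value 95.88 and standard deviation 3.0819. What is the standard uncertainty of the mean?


The standard uncertainty for Type A evaluation is u = s / sqrt(n).
u = 3.0819 / sqrt(20)
u = 3.0819 / 4.4721
u = 0.6891

0.6891


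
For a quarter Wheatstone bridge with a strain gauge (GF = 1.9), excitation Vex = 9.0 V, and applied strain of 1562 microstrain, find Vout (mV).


Quarter bridge output: Vout = (GF * epsilon * Vex) / 4.
Vout = (1.9 * 1562e-6 * 9.0) / 4
Vout = 0.0267102 / 4 V
Vout = 0.00667755 V = 6.6775 mV

6.6775 mV


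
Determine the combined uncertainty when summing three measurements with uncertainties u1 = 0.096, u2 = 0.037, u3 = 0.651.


For a sum of independent quantities, uc = sqrt(u1^2 + u2^2 + u3^2).
uc = sqrt(0.096^2 + 0.037^2 + 0.651^2)
uc = sqrt(0.009216 + 0.001369 + 0.423801)
uc = 0.6591

0.6591


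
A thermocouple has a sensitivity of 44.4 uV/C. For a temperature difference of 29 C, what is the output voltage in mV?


The thermocouple output V = sensitivity * dT.
V = 44.4 uV/C * 29 C
V = 1287.6 uV
V = 1.288 mV

1.288 mV


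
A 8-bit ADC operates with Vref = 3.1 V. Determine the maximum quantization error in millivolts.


The maximum quantization error is +/- LSB/2.
LSB = Vref / 2^n = 3.1 / 256 = 0.01210938 V
Max error = LSB / 2 = 0.01210938 / 2 = 0.00605469 V
Max error = 6.0547 mV

6.0547 mV


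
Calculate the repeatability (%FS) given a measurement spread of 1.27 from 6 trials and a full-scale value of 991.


Repeatability = (spread / full scale) * 100%.
R = (1.27 / 991) * 100
R = 0.128 %FS

0.128 %FS


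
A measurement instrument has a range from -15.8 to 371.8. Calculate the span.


Span = upper range - lower range.
Span = 371.8 - (-15.8)
Span = 387.6

387.6


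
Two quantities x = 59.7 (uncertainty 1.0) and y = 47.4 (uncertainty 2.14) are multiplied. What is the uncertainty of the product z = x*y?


For a product z = x*y, the relative uncertainty is:
uz/z = sqrt((ux/x)^2 + (uy/y)^2)
Relative uncertainties: ux/x = 1.0/59.7 = 0.01675
uy/y = 2.14/47.4 = 0.045148
z = 59.7 * 47.4 = 2829.8
uz = 2829.8 * sqrt(0.01675^2 + 0.045148^2) = 136.268

136.268


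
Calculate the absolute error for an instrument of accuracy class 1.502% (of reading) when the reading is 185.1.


Absolute error = (accuracy% / 100) * reading.
Error = (1.502 / 100) * 185.1
Error = 0.01502 * 185.1
Error = 2.7802

2.7802


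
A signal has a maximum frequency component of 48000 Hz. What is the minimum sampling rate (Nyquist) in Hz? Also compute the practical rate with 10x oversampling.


By Nyquist theorem, fs_min = 2 * fmax.
fs_min = 2 * 48000 = 96000 Hz
Practical rate = 10 * fs_min = 10 * 96000 = 960000 Hz

fs_min = 96000 Hz, fs_practical = 960000 Hz


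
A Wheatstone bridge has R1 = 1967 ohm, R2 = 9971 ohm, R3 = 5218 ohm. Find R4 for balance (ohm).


At balance: R1*R4 = R2*R3, so R4 = R2*R3/R1.
R4 = 9971 * 5218 / 1967
R4 = 52028678 / 1967
R4 = 26450.78 ohm

26450.78 ohm


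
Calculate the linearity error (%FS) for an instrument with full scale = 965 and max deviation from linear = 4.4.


Linearity error = (max deviation / full scale) * 100%.
Linearity = (4.4 / 965) * 100
Linearity = 0.456 %FS

0.456 %FS


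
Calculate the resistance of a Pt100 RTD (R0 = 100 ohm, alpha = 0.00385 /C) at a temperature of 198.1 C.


The RTD equation: Rt = R0 * (1 + alpha * T).
Rt = 100 * (1 + 0.00385 * 198.1)
Rt = 100 * (1 + 0.762685)
Rt = 100 * 1.762685
Rt = 176.269 ohm

176.269 ohm


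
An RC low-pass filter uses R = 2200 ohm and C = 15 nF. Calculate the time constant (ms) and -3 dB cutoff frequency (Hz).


Time constant: tau = R * C.
tau = 2200 * 1.50e-08 = 3.3e-05 s
tau = 0.033 ms
Cutoff frequency: fc = 1 / (2*pi*R*C).
fc = 1 / (2*pi*3.3e-05) = 4822.88 Hz

tau = 0.033 ms, fc = 4822.88 Hz


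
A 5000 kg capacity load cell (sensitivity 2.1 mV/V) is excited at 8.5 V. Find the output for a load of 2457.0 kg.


Vout = rated_output * Vex * (load / capacity).
Vout = 2.1 * 8.5 * (2457.0 / 5000)
Vout = 2.1 * 8.5 * 0.4914
Vout = 8.771 mV

8.771 mV


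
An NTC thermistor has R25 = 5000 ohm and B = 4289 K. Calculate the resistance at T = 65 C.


NTC thermistor equation: Rt = R25 * exp(B * (1/T - 1/T25)).
T in Kelvin: 338.15 K, T25 = 298.15 K
1/T - 1/T25 = 1/338.15 - 1/298.15 = -0.00039675
B * (1/T - 1/T25) = 4289 * -0.00039675 = -1.7017
Rt = 5000 * exp(-1.7017) = 911.9 ohm

911.9 ohm


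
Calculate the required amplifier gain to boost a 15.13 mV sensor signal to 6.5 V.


Gain = Vout / Vin (converting to same units).
G = 6.5 V / 15.13 mV
G = 6500.0 mV / 15.13 mV
G = 429.61

429.61


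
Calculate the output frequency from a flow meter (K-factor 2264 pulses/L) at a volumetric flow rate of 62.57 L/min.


Frequency = K * Q / 60 (converting L/min to L/s).
f = 2264 * 62.57 / 60
f = 141658.48 / 60
f = 2360.97 Hz

2360.97 Hz


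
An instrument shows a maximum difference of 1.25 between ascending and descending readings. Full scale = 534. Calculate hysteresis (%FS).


Hysteresis = (max difference / full scale) * 100%.
H = (1.25 / 534) * 100
H = 0.234 %FS

0.234 %FS


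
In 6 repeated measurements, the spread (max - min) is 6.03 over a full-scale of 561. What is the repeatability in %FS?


Repeatability = (spread / full scale) * 100%.
R = (6.03 / 561) * 100
R = 1.075 %FS

1.075 %FS


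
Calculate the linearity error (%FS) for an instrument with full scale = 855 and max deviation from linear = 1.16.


Linearity error = (max deviation / full scale) * 100%.
Linearity = (1.16 / 855) * 100
Linearity = 0.136 %FS

0.136 %FS


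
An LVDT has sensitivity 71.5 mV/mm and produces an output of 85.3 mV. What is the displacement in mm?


Displacement = Vout / sensitivity.
d = 85.3 / 71.5
d = 1.193 mm

1.193 mm


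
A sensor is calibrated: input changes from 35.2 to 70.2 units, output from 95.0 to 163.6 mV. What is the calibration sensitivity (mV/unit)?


Sensitivity = (y2 - y1) / (x2 - x1).
S = (163.6 - 95.0) / (70.2 - 35.2)
S = 68.6 / 35.0
S = 1.96 mV/unit

1.96 mV/unit


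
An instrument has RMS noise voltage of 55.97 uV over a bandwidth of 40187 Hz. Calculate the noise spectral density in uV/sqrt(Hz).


Noise spectral density = Vrms / sqrt(BW).
NSD = 55.97 / sqrt(40187)
NSD = 55.97 / 200.467
NSD = 0.2792 uV/sqrt(Hz)

0.2792 uV/sqrt(Hz)


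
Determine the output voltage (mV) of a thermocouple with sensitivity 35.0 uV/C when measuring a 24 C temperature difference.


The thermocouple output V = sensitivity * dT.
V = 35.0 uV/C * 24 C
V = 840.0 uV
V = 0.84 mV

0.84 mV


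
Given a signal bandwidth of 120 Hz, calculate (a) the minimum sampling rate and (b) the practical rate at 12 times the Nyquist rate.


By Nyquist theorem, fs_min = 2 * fmax.
fs_min = 2 * 120 = 240 Hz
Practical rate = 12 * fs_min = 12 * 240 = 2880 Hz

fs_min = 240 Hz, fs_practical = 2880 Hz


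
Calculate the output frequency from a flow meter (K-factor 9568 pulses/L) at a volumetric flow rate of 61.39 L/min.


Frequency = K * Q / 60 (converting L/min to L/s).
f = 9568 * 61.39 / 60
f = 587379.52 / 60
f = 9789.66 Hz

9789.66 Hz


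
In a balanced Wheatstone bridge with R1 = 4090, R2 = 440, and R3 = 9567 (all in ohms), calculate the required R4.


At balance: R1*R4 = R2*R3, so R4 = R2*R3/R1.
R4 = 440 * 9567 / 4090
R4 = 4209480 / 4090
R4 = 1029.21 ohm

1029.21 ohm
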